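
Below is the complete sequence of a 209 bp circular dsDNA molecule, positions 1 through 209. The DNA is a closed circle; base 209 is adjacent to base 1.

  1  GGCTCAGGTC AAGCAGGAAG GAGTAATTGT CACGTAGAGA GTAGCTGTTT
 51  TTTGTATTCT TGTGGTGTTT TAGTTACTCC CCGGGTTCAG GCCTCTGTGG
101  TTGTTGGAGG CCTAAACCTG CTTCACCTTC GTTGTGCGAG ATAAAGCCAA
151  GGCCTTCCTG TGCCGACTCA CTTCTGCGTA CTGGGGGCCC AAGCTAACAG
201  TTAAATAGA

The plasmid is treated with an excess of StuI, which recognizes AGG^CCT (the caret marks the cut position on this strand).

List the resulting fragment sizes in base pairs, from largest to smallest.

StuI sites (AGGCCT) start at positions 89, 108, 150.
StuI cuts after base 3 of each site, so after positions 91, 110, 152.
Circular molecule, 3 cuts → 3 fragments:
  92–110 → 19 bp
  111–152 → 42 bp
  153–209 then 1–91 → 57 + 91 = 148 bp
Sorted largest to smallest: 148, 42, 19 bp.

148, 42, 19 bp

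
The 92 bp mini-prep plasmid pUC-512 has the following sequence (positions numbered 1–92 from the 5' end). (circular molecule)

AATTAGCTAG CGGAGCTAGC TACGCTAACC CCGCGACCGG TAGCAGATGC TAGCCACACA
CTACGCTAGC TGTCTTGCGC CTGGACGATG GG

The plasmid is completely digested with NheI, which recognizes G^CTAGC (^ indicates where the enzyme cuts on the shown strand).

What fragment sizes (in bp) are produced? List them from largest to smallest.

34, 33, 16, 9 bp

NheI sites (GCTAGC) start at positions 6, 15, 49, 65.
NheI cuts after the first base of each site, so after positions 6, 15, 49, 65.
Circular molecule, 4 cuts → 4 fragments:
  7–15 → 9 bp
  16–49 → 34 bp
  50–65 → 16 bp
  66–92 then 1–6 → 27 + 6 = 33 bp
Sorted largest to smallest: 34, 33, 16, 9 bp.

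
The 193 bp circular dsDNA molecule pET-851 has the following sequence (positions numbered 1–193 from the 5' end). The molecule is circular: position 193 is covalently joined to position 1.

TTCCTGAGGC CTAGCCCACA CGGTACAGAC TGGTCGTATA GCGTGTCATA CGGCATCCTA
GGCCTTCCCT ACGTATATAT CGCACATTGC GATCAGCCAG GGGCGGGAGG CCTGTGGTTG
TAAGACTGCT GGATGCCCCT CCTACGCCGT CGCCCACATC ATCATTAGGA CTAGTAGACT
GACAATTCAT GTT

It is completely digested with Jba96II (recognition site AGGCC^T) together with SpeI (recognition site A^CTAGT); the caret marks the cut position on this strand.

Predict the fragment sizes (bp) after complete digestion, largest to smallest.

Jba96II sites (AGGCCT) start at positions 7, 60, 108.
Jba96II cuts after base 5 of each site (before the last base), so after positions 11, 64, 112.
The SpeI site (ACTAGT) starts at position 170.
SpeI cuts after the first base of each site, so after position 170.
Combined cut positions: 11, 64, 112, 170.
Circular molecule, 4 cuts → 4 fragments:
  12–64 → 53 bp
  65–112 → 48 bp
  113–170 → 58 bp
  171–193 then 1–11 → 23 + 11 = 34 bp
Sorted largest to smallest: 58, 53, 48, 34 bp.

58, 53, 48, 34 bp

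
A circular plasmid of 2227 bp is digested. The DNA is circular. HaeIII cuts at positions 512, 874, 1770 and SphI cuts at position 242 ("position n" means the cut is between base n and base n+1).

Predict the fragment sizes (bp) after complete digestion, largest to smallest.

Combined cut positions (sorted): 242, 512, 874, 1770.
Circular molecule, 4 cuts → 4 fragments:
  512 − 242 = 270 bp
  874 − 512 = 362 bp
  1770 − 874 = 896 bp
  wrap: 2227 − 1770 + 242 = 699 bp
Sorted largest to smallest: 896, 699, 362, 270 bp.

896, 699, 362, 270 bp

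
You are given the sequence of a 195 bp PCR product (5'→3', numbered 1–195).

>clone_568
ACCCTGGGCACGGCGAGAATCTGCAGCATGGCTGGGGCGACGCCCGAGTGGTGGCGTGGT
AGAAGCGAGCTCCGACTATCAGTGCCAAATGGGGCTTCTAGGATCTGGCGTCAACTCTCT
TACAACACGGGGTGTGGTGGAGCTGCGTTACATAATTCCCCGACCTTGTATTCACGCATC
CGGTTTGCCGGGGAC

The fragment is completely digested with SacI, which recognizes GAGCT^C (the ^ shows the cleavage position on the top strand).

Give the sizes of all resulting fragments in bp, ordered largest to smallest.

The SacI site (GAGCTC) starts at position 67.
SacI cuts after base 5 of each site (before the last base), so after position 71.
Linear molecule, 1 cut → 2 fragments:
  1–71 → 71 bp
  72–195 → 124 bp
Sorted largest to smallest: 124, 71 bp.

124, 71 bp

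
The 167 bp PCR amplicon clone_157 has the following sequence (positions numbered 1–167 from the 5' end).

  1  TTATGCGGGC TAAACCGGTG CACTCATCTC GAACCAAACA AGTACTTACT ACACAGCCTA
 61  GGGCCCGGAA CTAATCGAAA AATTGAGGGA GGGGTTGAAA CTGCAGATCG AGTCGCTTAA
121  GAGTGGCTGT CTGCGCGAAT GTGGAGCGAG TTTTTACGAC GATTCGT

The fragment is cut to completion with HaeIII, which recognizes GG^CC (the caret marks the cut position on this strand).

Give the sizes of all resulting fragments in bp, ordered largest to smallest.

The HaeIII site (GGCC) starts at position 62.
HaeIII cuts after base 2 of each site, so after position 63.
Linear molecule, 1 cut → 2 fragments:
  1–63 → 63 bp
  64–167 → 104 bp
Sorted largest to smallest: 104, 63 bp.

104, 63 bp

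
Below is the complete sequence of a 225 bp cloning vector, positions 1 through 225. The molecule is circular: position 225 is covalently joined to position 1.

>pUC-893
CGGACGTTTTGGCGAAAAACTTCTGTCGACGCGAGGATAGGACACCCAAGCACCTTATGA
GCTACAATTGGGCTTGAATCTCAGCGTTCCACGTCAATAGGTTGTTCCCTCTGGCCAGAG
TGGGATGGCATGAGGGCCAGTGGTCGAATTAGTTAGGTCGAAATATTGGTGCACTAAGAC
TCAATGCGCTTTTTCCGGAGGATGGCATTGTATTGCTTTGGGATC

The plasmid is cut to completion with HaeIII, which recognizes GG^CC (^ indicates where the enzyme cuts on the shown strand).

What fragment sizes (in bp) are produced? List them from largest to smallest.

203, 22 bp

HaeIII sites (GGCC) start at positions 113, 135.
HaeIII cuts after base 2 of each site, so after positions 114, 136.
Circular molecule, 2 cuts → 2 fragments:
  115–136 → 22 bp
  137–225 then 1–114 → 89 + 114 = 203 bp
Sorted largest to smallest: 203, 22 bp.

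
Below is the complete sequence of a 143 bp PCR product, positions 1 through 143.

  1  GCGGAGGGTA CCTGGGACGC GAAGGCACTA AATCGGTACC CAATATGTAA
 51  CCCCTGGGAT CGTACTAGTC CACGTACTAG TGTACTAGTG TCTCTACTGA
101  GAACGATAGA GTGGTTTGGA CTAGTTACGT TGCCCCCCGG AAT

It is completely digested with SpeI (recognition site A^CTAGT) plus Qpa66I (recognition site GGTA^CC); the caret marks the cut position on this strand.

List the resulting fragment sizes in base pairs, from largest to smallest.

36, 28, 26, 23, 12, 10, 8 bp

SpeI sites (ACTAGT) start at positions 64, 76, 84, 120.
SpeI cuts after the first base of each site, so after positions 64, 76, 84, 120.
Qpa66I sites (GGTACC) start at positions 7, 35.
Qpa66I cuts after base 4 of each site, so after positions 10, 38.
Combined cut positions: 10, 38, 64, 76, 84, 120.
Linear molecule, 6 cuts → 7 fragments:
  1–10 → 10 bp
  11–38 → 28 bp
  39–64 → 26 bp
  65–76 → 12 bp
  77–84 → 8 bp
  85–120 → 36 bp
  121–143 → 23 bp
Sorted largest to smallest: 36, 28, 26, 23, 12, 10, 8 bp.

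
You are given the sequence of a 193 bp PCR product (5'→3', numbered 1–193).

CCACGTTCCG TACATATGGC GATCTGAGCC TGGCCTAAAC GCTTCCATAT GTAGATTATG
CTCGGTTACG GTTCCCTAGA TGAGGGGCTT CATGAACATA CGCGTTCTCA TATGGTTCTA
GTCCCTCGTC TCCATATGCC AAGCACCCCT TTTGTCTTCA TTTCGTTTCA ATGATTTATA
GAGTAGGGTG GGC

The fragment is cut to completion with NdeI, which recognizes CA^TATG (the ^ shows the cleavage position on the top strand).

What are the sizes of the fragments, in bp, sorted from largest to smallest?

NdeI sites (CATATG) start at positions 13, 46, 109, 133.
NdeI cuts after base 2 of each site, so after positions 14, 47, 110, 134.
Linear molecule, 4 cuts → 5 fragments:
  1–14 → 14 bp
  15–47 → 33 bp
  48–110 → 63 bp
  111–134 → 24 bp
  135–193 → 59 bp
Sorted largest to smallest: 63, 59, 33, 24, 14 bp.

63, 59, 33, 24, 14 bp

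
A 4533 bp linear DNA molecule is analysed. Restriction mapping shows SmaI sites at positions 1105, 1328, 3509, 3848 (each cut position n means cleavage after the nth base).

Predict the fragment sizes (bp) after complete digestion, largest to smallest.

Linear molecule, 4 cuts → 5 fragments:
  1105 − 0 = 1105 bp
  1328 − 1105 = 223 bp
  3509 − 1328 = 2181 bp
  3848 − 3509 = 339 bp
  4533 − 3848 = 685 bp
Sorted largest to smallest: 2181, 1105, 685, 339, 223 bp.

2181, 1105, 685, 339, 223 bp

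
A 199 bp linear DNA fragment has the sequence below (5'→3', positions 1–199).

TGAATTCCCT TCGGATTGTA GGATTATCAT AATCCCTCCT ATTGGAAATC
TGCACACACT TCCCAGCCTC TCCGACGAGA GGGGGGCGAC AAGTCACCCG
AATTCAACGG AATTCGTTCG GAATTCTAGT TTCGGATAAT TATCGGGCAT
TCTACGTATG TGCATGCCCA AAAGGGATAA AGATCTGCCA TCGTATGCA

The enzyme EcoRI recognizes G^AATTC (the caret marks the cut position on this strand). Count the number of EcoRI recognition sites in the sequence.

4

GAATTC occurs starting at positions 2, 100, 110, 121.
EcoRI cuts at 4 sites.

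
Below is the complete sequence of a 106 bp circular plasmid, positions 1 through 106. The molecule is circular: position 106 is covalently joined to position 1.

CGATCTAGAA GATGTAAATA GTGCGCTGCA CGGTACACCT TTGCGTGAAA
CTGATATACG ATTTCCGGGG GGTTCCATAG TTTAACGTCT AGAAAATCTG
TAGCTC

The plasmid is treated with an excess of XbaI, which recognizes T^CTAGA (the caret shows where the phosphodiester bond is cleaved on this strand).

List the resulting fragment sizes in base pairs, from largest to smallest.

XbaI sites (TCTAGA) start at positions 4, 88.
XbaI cuts after the first base of each site, so after positions 4, 88.
Circular molecule, 2 cuts → 2 fragments:
  5–88 → 84 bp
  89–106 then 1–4 → 18 + 4 = 22 bp
Sorted largest to smallest: 84, 22 bp.

84, 22 bp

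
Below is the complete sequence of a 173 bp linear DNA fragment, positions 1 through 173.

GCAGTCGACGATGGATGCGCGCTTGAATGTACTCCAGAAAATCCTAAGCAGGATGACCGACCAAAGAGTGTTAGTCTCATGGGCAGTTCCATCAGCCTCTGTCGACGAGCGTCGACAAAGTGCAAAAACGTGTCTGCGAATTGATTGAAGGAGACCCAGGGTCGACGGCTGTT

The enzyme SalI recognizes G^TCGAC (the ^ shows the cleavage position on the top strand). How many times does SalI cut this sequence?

GTCGAC occurs starting at positions 4, 101, 111, 161.
SalI cuts at 4 sites.

4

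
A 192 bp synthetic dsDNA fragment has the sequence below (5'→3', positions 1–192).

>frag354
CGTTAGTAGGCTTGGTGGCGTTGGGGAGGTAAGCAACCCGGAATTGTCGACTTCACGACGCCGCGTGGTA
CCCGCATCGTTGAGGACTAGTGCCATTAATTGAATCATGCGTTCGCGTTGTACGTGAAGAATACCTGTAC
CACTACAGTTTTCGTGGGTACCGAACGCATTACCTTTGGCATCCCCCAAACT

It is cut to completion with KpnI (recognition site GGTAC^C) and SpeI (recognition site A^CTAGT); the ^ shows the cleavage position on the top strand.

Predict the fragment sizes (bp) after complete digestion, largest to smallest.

KpnI sites (GGTACC) start at positions 67, 157.
KpnI cuts after base 5 of each site (before the last base), so after positions 71, 161.
The SpeI site (ACTAGT) starts at position 86.
SpeI cuts after the first base of each site, so after position 86.
Combined cut positions: 71, 86, 161.
Linear molecule, 3 cuts → 4 fragments:
  1–71 → 71 bp
  72–86 → 15 bp
  87–161 → 75 bp
  162–192 → 31 bp
Sorted largest to smallest: 75, 71, 31, 15 bp.

75, 71, 31, 15 bp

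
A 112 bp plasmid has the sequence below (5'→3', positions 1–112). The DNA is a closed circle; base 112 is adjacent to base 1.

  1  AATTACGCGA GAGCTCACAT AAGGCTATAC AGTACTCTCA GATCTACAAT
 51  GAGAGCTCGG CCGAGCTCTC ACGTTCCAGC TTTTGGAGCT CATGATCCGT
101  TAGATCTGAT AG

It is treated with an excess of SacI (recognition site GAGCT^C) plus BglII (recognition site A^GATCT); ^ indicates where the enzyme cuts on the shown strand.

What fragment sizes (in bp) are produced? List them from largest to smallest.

25, 25, 23, 17, 12, 10 bp

SacI sites (GAGCTC) start at positions 11, 53, 63, 86.
SacI cuts after base 5 of each site (before the last base), so after positions 15, 57, 67, 90.
BglII sites (AGATCT) start at positions 40, 102.
BglII cuts after the first base of each site, so after positions 40, 102.
Combined cut positions: 15, 40, 57, 67, 90, 102.
Circular molecule, 6 cuts → 6 fragments:
  16–40 → 25 bp
  41–57 → 17 bp
  58–67 → 10 bp
  68–90 → 23 bp
  91–102 → 12 bp
  103–112 then 1–15 → 10 + 15 = 25 bp
Sorted largest to smallest: 25, 25, 23, 17, 12, 10 bp.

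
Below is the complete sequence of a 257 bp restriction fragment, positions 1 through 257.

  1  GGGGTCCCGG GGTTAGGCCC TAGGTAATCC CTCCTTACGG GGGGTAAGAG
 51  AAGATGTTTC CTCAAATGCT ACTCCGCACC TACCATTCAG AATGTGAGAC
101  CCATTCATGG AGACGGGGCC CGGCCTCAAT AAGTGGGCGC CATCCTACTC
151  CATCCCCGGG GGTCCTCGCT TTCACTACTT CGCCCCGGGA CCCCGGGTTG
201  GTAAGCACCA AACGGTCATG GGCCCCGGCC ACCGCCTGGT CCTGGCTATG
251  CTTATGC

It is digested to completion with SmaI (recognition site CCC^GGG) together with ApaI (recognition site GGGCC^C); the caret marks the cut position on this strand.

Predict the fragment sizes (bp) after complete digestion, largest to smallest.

112, 37, 33, 30, 29, 8, 8 bp

SmaI sites (CCCGGG) start at positions 6, 155, 184, 192.
SmaI cuts after base 3 of each site, so after positions 8, 157, 186, 194.
ApaI sites (GGGCCC) start at positions 116, 220.
ApaI cuts after base 5 of each site (before the last base), so after positions 120, 224.
Combined cut positions: 8, 120, 157, 186, 194, 224.
Linear molecule, 6 cuts → 7 fragments:
  1–8 → 8 bp
  9–120 → 112 bp
  121–157 → 37 bp
  158–186 → 29 bp
  187–194 → 8 bp
  195–224 → 30 bp
  225–257 → 33 bp
Sorted largest to smallest: 112, 37, 33, 30, 29, 8, 8 bp.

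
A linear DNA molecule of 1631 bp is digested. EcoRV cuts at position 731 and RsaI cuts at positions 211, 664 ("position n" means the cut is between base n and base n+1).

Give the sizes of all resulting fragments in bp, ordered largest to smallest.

Combined cut positions (sorted): 211, 664, 731.
Linear molecule, 3 cuts → 4 fragments:
  211 − 0 = 211 bp
  664 − 211 = 453 bp
  731 − 664 = 67 bp
  1631 − 731 = 900 bp
Sorted largest to smallest: 900, 453, 211, 67 bp.

900, 453, 211, 67 bp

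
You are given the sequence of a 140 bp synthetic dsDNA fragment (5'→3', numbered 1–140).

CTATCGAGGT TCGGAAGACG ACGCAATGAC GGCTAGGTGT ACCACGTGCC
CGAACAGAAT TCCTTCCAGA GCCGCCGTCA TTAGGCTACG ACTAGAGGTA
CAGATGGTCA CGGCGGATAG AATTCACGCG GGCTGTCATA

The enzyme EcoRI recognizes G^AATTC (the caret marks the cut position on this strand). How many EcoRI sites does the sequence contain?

GAATTC occurs starting at positions 57, 120.
EcoRI cuts at 2 sites.

2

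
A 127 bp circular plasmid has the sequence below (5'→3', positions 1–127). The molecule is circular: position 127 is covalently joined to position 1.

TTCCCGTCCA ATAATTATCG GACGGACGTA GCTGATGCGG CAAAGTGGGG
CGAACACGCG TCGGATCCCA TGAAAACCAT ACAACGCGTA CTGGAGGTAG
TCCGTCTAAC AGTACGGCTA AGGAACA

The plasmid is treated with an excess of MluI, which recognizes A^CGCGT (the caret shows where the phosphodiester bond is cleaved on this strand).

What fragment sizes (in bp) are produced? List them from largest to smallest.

99, 28 bp

MluI sites (ACGCGT) start at positions 56, 84.
MluI cuts after the first base of each site, so after positions 56, 84.
Circular molecule, 2 cuts → 2 fragments:
  57–84 → 28 bp
  85–127 then 1–56 → 43 + 56 = 99 bp
Sorted largest to smallest: 99, 28 bp.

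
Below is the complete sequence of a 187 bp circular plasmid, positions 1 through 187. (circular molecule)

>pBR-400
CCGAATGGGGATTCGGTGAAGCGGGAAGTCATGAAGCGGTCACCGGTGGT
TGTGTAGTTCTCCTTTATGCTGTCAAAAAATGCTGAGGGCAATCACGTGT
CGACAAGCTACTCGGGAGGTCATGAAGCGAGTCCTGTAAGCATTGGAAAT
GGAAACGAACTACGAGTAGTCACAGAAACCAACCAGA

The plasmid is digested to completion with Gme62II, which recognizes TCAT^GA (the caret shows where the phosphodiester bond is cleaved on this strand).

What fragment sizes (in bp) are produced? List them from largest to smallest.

Gme62II sites (TCATGA) start at positions 29, 120.
Gme62II cuts after base 4 of each site, so after positions 32, 123.
Circular molecule, 2 cuts → 2 fragments:
  33–123 → 91 bp
  124–187 then 1–32 → 64 + 32 = 96 bp
Sorted largest to smallest: 96, 91 bp.

96, 91 bp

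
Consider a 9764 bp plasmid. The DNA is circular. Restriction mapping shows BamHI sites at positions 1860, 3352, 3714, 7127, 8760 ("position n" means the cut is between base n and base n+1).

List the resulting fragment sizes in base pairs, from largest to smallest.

Circular molecule, 5 cuts → 5 fragments:
  3352 − 1860 = 1492 bp
  3714 − 3352 = 362 bp
  7127 − 3714 = 3413 bp
  8760 − 7127 = 1633 bp
  wrap: 9764 − 8760 + 1860 = 2864 bp
Sorted largest to smallest: 3413, 2864, 1633, 1492, 362 bp.

3413, 2864, 1633, 1492, 362 bp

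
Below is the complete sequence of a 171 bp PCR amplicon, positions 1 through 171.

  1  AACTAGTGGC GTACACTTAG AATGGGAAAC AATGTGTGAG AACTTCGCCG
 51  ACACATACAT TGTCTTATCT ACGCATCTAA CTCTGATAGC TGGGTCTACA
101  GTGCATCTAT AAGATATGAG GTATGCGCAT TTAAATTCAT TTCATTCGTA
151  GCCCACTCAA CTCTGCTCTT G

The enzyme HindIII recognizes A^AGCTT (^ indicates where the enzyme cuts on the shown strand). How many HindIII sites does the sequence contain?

No occurrence of AAGCTT is present in the sequence.
HindIII does not cut: 0 sites.

0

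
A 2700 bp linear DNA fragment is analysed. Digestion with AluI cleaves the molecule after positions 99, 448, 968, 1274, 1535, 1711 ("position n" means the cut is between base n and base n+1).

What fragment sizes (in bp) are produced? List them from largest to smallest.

Linear molecule, 6 cuts → 7 fragments:
  99 − 0 = 99 bp
  448 − 99 = 349 bp
  968 − 448 = 520 bp
  1274 − 968 = 306 bp
  1535 − 1274 = 261 bp
  1711 − 1535 = 176 bp
  2700 − 1711 = 989 bp
Sorted largest to smallest: 989, 520, 349, 306, 261, 176, 99 bp.

989, 520, 349, 306, 261, 176, 99 bp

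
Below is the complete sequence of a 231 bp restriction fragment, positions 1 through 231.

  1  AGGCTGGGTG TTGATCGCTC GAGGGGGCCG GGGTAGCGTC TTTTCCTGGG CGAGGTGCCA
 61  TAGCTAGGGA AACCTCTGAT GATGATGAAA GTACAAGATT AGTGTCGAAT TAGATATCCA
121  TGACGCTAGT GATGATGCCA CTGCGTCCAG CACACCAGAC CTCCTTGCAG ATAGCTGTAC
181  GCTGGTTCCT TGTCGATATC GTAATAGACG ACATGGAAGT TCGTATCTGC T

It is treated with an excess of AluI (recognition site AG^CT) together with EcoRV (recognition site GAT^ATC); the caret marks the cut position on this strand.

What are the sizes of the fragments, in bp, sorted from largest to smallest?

AluI sites (AGCT) start at positions 62, 173.
AluI cuts after base 2 of each site, so after positions 63, 174.
EcoRV sites (GATATC) start at positions 113, 195.
EcoRV cuts after base 3 of each site, so after positions 115, 197.
Combined cut positions: 63, 115, 174, 197.
Linear molecule, 4 cuts → 5 fragments:
  1–63 → 63 bp
  64–115 → 52 bp
  116–174 → 59 bp
  175–197 → 23 bp
  198–231 → 34 bp
Sorted largest to smallest: 63, 59, 52, 34, 23 bp.

63, 59, 52, 34, 23 bp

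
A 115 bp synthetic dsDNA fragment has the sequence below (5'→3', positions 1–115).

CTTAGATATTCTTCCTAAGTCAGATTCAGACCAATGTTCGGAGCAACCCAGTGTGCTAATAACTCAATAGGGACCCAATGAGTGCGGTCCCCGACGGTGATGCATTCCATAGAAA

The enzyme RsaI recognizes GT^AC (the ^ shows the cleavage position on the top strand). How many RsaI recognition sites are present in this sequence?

No occurrence of GTAC is present in the sequence.
RsaI does not cut: 0 sites.

0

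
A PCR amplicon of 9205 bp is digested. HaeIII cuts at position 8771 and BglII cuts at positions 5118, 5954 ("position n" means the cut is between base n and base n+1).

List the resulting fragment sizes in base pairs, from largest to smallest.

Combined cut positions (sorted): 5118, 5954, 8771.
Linear molecule, 3 cuts → 4 fragments:
  5118 − 0 = 5118 bp
  5954 − 5118 = 836 bp
  8771 − 5954 = 2817 bp
  9205 − 8771 = 434 bp
Sorted largest to smallest: 5118, 2817, 836, 434 bp.

5118, 2817, 836, 434 bp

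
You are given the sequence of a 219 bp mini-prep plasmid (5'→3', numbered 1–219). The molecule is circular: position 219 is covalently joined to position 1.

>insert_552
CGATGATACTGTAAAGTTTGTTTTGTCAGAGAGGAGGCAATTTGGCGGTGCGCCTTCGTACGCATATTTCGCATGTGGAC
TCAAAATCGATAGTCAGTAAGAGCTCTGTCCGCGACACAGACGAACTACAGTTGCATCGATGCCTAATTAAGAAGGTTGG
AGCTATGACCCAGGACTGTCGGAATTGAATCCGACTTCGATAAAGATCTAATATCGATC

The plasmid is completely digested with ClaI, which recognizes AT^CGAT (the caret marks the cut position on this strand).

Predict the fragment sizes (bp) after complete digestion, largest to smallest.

ClaI sites (ATCGAT) start at positions 86, 136, 213.
ClaI cuts after base 2 of each site, so after positions 87, 137, 214.
Circular molecule, 3 cuts → 3 fragments:
  88–137 → 50 bp
  138–214 → 77 bp
  215–219 then 1–87 → 5 + 87 = 92 bp
Sorted largest to smallest: 92, 77, 50 bp.

92, 77, 50 bp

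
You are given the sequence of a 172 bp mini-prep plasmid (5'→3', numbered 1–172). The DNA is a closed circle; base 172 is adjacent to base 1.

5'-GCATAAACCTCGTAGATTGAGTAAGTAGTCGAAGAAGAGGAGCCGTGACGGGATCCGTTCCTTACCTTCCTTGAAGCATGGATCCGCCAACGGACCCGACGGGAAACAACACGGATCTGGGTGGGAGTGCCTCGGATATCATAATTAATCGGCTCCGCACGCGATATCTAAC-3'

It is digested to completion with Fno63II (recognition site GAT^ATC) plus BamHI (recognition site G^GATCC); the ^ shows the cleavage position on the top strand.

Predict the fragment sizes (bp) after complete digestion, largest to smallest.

Fno63II sites (GATATC) start at positions 135, 163.
Fno63II cuts after base 3 of each site, so after positions 137, 165.
BamHI sites (GGATCC) start at positions 51, 80.
BamHI cuts after the first base of each site, so after positions 51, 80.
Combined cut positions: 51, 80, 137, 165.
Circular molecule, 4 cuts → 4 fragments:
  52–80 → 29 bp
  81–137 → 57 bp
  138–165 → 28 bp
  166–172 then 1–51 → 7 + 51 = 58 bp
Sorted largest to smallest: 58, 57, 29, 28 bp.

58, 57, 29, 28 bp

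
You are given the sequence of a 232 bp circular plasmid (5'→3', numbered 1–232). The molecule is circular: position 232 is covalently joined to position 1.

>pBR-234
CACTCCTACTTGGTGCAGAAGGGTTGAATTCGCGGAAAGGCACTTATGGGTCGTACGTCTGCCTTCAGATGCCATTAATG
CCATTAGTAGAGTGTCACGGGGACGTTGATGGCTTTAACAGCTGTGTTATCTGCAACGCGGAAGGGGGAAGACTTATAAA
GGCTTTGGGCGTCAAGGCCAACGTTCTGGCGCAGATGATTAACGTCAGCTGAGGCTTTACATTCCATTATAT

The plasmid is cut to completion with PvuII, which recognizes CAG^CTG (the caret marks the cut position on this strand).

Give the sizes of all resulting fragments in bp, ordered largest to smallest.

PvuII sites (CAGCTG) start at positions 119, 206.
PvuII cuts after base 3 of each site, so after positions 121, 208.
Circular molecule, 2 cuts → 2 fragments:
  122–208 → 87 bp
  209–232 then 1–121 → 24 + 121 = 145 bp
Sorted largest to smallest: 145, 87 bp.

145, 87 bp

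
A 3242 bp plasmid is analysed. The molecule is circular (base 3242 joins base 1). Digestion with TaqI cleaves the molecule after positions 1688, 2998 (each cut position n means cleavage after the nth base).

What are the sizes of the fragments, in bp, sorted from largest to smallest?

Circular molecule, 2 cuts → 2 fragments:
  2998 − 1688 = 1310 bp
  wrap: 3242 − 2998 + 1688 = 1932 bp
Sorted largest to smallest: 1932, 1310 bp.

1932, 1310 bp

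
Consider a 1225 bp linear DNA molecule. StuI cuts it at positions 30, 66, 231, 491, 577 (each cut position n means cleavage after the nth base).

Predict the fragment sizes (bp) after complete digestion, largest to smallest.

Linear molecule, 5 cuts → 6 fragments:
  30 − 0 = 30 bp
  66 − 30 = 36 bp
  231 − 66 = 165 bp
  491 − 231 = 260 bp
  577 − 491 = 86 bp
  1225 − 577 = 648 bp
Sorted largest to smallest: 648, 260, 165, 86, 36, 30 bp.

648, 260, 165, 86, 36, 30 bp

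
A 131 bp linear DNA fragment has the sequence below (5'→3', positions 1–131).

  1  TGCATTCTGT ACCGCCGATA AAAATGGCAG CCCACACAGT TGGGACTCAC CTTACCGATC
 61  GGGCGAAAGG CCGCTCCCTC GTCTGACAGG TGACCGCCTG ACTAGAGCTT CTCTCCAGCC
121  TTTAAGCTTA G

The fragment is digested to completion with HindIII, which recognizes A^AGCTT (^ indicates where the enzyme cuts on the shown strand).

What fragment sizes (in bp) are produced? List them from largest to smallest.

124, 7 bp

The HindIII site (AAGCTT) starts at position 124.
HindIII cuts after the first base of each site, so after position 124.
Linear molecule, 1 cut → 2 fragments:
  1–124 → 124 bp
  125–131 → 7 bp
Sorted largest to smallest: 124, 7 bp.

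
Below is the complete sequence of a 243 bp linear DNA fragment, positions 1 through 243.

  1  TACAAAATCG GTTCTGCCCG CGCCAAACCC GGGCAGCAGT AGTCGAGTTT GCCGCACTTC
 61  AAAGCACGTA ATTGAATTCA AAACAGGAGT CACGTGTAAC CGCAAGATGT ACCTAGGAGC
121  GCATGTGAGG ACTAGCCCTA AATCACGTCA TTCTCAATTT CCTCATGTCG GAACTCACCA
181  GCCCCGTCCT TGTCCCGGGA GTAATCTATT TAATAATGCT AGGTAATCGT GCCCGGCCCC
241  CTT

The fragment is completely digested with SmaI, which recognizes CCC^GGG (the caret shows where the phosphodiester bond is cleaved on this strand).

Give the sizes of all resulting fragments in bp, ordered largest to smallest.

SmaI sites (CCCGGG) start at positions 28, 194.
SmaI cuts after base 3 of each site, so after positions 30, 196.
Linear molecule, 2 cuts → 3 fragments:
  1–30 → 30 bp
  31–196 → 166 bp
  197–243 → 47 bp
Sorted largest to smallest: 166, 47, 30 bp.

166, 47, 30 bp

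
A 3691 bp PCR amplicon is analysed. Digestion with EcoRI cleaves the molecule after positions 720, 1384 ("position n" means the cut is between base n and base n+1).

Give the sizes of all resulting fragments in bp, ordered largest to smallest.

2307, 720, 664 bp

Linear molecule, 2 cuts → 3 fragments:
  720 − 0 = 720 bp
  1384 − 720 = 664 bp
  3691 − 1384 = 2307 bp
Sorted largest to smallest: 2307, 720, 664 bp.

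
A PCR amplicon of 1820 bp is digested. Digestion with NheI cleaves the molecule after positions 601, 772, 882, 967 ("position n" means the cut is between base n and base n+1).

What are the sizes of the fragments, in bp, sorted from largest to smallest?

Linear molecule, 4 cuts → 5 fragments:
  601 − 0 = 601 bp
  772 − 601 = 171 bp
  882 − 772 = 110 bp
  967 − 882 = 85 bp
  1820 − 967 = 853 bp
Sorted largest to smallest: 853, 601, 171, 110, 85 bp.

853, 601, 171, 110, 85 bp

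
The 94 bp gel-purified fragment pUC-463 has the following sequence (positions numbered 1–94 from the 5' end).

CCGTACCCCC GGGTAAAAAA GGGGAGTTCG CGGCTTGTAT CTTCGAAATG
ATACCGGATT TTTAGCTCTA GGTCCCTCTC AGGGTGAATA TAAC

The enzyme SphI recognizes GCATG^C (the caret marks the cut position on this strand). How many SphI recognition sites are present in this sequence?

0

No occurrence of GCATGC is present in the sequence.
SphI does not cut: 0 sites.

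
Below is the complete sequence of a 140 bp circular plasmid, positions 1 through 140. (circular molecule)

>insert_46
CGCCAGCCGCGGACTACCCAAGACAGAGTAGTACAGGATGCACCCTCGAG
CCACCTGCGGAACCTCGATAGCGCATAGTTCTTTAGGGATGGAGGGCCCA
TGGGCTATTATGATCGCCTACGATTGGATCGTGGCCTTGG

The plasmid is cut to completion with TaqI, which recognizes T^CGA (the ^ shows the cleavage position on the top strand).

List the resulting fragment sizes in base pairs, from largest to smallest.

TaqI sites (TCGA) start at positions 46, 65.
TaqI cuts after the first base of each site, so after positions 46, 65.
Circular molecule, 2 cuts → 2 fragments:
  47–65 → 19 bp
  66–140 then 1–46 → 75 + 46 = 121 bp
Sorted largest to smallest: 121, 19 bp.

121, 19 bp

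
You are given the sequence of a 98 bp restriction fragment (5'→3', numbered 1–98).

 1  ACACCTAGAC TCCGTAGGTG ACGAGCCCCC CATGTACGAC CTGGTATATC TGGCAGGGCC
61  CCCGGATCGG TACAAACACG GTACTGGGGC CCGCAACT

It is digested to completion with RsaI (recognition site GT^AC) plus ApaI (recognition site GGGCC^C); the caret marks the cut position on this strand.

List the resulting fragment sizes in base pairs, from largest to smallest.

RsaI sites (GTAC) start at positions 34, 70, 81.
RsaI cuts after base 2 of each site, so after positions 35, 71, 82.
ApaI sites (GGGCCC) start at positions 56, 87.
ApaI cuts after base 5 of each site (before the last base), so after positions 60, 91.
Combined cut positions: 35, 60, 71, 82, 91.
Linear molecule, 5 cuts → 6 fragments:
  1–35 → 35 bp
  36–60 → 25 bp
  61–71 → 11 bp
  72–82 → 11 bp
  83–91 → 9 bp
  92–98 → 7 bp
Sorted largest to smallest: 35, 25, 11, 11, 9, 7 bp.

35, 25, 11, 11, 9, 7 bp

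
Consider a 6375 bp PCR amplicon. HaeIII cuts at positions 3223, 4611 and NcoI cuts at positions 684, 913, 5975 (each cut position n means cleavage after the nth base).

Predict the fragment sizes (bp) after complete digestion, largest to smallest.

Combined cut positions (sorted): 684, 913, 3223, 4611, 5975.
Linear molecule, 5 cuts → 6 fragments:
  684 − 0 = 684 bp
  913 − 684 = 229 bp
  3223 − 913 = 2310 bp
  4611 − 3223 = 1388 bp
  5975 − 4611 = 1364 bp
  6375 − 5975 = 400 bp
Sorted largest to smallest: 2310, 1388, 1364, 684, 400, 229 bp.

2310, 1388, 1364, 684, 400, 229 bp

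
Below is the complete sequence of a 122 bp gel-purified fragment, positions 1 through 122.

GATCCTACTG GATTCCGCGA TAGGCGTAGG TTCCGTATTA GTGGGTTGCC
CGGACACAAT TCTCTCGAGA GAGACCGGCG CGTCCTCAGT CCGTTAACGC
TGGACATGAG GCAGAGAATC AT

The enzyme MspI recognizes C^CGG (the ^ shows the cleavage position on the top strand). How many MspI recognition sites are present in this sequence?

CCGG occurs starting at positions 50, 75.
MspI cuts at 2 sites.

2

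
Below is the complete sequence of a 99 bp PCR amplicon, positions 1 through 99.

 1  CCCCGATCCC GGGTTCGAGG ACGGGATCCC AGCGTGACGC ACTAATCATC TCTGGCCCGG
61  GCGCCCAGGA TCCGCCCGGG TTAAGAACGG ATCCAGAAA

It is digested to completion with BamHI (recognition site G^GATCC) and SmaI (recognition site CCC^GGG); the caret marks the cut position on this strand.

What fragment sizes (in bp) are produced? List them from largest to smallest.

BamHI sites (GGATCC) start at positions 24, 68, 89.
BamHI cuts after the first base of each site, so after positions 24, 68, 89.
SmaI sites (CCCGGG) start at positions 8, 56, 75.
SmaI cuts after base 3 of each site, so after positions 10, 58, 77.
Combined cut positions: 10, 24, 58, 68, 77, 89.
Linear molecule, 6 cuts → 7 fragments:
  1–10 → 10 bp
  11–24 → 14 bp
  25–58 → 34 bp
  59–68 → 10 bp
  69–77 → 9 bp
  78–89 → 12 bp
  90–99 → 10 bp
Sorted largest to smallest: 34, 14, 12, 10, 10, 10, 9 bp.

34, 14, 12, 10, 10, 10, 9 bp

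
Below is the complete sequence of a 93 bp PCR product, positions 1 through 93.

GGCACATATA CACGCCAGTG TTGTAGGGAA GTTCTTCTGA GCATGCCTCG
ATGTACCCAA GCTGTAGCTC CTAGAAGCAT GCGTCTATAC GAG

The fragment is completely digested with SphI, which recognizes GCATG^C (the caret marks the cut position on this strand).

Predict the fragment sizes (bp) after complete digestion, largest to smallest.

SphI sites (GCATGC) start at positions 41, 77.
SphI cuts after base 5 of each site (before the last base), so after positions 45, 81.
Linear molecule, 2 cuts → 3 fragments:
  1–45 → 45 bp
  46–81 → 36 bp
  82–93 → 12 bp
Sorted largest to smallest: 45, 36, 12 bp.

45, 36, 12 bp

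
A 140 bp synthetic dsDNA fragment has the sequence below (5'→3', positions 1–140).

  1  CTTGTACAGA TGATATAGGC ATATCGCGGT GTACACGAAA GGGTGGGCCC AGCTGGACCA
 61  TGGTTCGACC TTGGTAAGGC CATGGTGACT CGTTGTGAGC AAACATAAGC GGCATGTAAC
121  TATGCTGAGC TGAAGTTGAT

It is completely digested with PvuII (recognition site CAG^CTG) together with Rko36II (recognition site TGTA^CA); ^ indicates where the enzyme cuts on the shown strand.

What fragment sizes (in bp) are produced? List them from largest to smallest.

88, 27, 19, 6 bp

The PvuII site (CAGCTG) starts at position 50.
PvuII cuts after base 3 of each site, so after position 52.
Rko36II sites (TGTACA) start at positions 3, 30.
Rko36II cuts after base 4 of each site, so after positions 6, 33.
Combined cut positions: 6, 33, 52.
Linear molecule, 3 cuts → 4 fragments:
  1–6 → 6 bp
  7–33 → 27 bp
  34–52 → 19 bp
  53–140 → 88 bp
Sorted largest to smallest: 88, 27, 19, 6 bp.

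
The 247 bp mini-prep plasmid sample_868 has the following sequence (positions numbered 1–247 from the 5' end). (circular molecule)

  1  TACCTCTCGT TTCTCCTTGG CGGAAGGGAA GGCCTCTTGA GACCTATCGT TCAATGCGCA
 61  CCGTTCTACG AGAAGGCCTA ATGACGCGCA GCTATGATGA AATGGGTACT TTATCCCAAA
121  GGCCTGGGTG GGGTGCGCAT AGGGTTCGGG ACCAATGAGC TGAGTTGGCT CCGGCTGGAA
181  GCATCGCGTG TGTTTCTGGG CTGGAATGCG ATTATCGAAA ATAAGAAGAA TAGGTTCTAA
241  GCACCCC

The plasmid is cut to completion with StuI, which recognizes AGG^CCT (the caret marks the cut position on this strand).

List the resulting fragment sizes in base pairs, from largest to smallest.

StuI sites (AGGCCT) start at positions 30, 74, 120.
StuI cuts after base 3 of each site, so after positions 32, 76, 122.
Circular molecule, 3 cuts → 3 fragments:
  33–76 → 44 bp
  77–122 → 46 bp
  123–247 then 1–32 → 125 + 32 = 157 bp
Sorted largest to smallest: 157, 46, 44 bp.

157, 46, 44 bp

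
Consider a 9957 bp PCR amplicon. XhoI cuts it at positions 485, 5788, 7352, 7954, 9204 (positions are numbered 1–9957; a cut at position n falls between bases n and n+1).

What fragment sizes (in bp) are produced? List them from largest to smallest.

Linear molecule, 5 cuts → 6 fragments:
  485 − 0 = 485 bp
  5788 − 485 = 5303 bp
  7352 − 5788 = 1564 bp
  7954 − 7352 = 602 bp
  9204 − 7954 = 1250 bp
  9957 − 9204 = 753 bp
Sorted largest to smallest: 5303, 1564, 1250, 753, 602, 485 bp.

5303, 1564, 1250, 753, 602, 485 bp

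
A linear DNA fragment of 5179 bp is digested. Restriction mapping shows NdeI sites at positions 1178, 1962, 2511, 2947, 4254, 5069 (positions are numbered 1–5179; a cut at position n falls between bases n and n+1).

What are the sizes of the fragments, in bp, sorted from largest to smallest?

Linear molecule, 6 cuts → 7 fragments:
  1178 − 0 = 1178 bp
  1962 − 1178 = 784 bp
  2511 − 1962 = 549 bp
  2947 − 2511 = 436 bp
  4254 − 2947 = 1307 bp
  5069 − 4254 = 815 bp
  5179 − 5069 = 110 bp
Sorted largest to smallest: 1307, 1178, 815, 784, 549, 436, 110 bp.

1307, 1178, 815, 784, 549, 436, 110 bp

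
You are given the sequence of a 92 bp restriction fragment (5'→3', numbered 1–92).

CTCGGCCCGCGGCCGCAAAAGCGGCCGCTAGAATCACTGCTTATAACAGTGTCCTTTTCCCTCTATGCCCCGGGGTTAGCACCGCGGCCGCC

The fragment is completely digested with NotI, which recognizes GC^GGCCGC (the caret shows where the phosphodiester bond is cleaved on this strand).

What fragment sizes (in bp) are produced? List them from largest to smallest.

NotI sites (GCGGCCGC) start at positions 9, 21, 84.
NotI cuts after base 2 of each site, so after positions 10, 22, 85.
Linear molecule, 3 cuts → 4 fragments:
  1–10 → 10 bp
  11–22 → 12 bp
  23–85 → 63 bp
  86–92 → 7 bp
Sorted largest to smallest: 63, 12, 10, 7 bp.

63, 12, 10, 7 bp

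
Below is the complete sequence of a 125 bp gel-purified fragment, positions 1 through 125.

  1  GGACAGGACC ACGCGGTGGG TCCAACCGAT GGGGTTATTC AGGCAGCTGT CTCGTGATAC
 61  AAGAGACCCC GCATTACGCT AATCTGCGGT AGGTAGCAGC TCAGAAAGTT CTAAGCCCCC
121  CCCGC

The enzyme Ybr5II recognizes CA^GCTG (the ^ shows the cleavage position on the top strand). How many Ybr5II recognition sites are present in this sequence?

CAGCTG occurs starting at position 44.
Ybr5II cuts at 1 site.

1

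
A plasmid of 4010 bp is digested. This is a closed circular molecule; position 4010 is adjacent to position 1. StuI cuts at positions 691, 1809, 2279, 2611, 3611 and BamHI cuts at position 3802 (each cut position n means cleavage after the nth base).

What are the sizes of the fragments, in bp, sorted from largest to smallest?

Combined cut positions (sorted): 691, 1809, 2279, 2611, 3611, 3802.
Circular molecule, 6 cuts → 6 fragments:
  1809 − 691 = 1118 bp
  2279 − 1809 = 470 bp
  2611 − 2279 = 332 bp
  3611 − 2611 = 1000 bp
  3802 − 3611 = 191 bp
  wrap: 4010 − 3802 + 691 = 899 bp
Sorted largest to smallest: 1118, 1000, 899, 470, 332, 191 bp.

1118, 1000, 899, 470, 332, 191 bp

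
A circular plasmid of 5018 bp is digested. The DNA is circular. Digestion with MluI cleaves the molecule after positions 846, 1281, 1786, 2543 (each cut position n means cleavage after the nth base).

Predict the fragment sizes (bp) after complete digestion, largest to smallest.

Circular molecule, 4 cuts → 4 fragments:
  1281 − 846 = 435 bp
  1786 − 1281 = 505 bp
  2543 − 1786 = 757 bp
  wrap: 5018 − 2543 + 846 = 3321 bp
Sorted largest to smallest: 3321, 757, 505, 435 bp.

3321, 757, 505, 435 bp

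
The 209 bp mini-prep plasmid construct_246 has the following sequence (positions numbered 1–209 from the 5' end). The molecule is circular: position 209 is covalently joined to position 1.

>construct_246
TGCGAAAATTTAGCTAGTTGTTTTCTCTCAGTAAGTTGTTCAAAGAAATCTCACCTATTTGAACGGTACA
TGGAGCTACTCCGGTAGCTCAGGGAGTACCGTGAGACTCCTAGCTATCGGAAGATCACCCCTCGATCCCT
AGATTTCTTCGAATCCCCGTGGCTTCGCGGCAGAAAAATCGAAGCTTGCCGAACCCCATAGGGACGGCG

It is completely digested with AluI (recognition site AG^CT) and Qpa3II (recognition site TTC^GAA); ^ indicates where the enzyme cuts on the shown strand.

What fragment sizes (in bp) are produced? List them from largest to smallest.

62, 38, 37, 34, 26, 12 bp

AluI sites (AGCT) start at positions 12, 74, 86, 112, 183.
AluI cuts after base 2 of each site, so after positions 13, 75, 87, 113, 184.
The Qpa3II site (TTCGAA) starts at position 148.
Qpa3II cuts after base 3 of each site, so after position 150.
Combined cut positions: 13, 75, 87, 113, 150, 184.
Circular molecule, 6 cuts → 6 fragments:
  14–75 → 62 bp
  76–87 → 12 bp
  88–113 → 26 bp
  114–150 → 37 bp
  151–184 → 34 bp
  185–209 then 1–13 → 25 + 13 = 38 bp
Sorted largest to smallest: 62, 38, 37, 34, 26, 12 bp.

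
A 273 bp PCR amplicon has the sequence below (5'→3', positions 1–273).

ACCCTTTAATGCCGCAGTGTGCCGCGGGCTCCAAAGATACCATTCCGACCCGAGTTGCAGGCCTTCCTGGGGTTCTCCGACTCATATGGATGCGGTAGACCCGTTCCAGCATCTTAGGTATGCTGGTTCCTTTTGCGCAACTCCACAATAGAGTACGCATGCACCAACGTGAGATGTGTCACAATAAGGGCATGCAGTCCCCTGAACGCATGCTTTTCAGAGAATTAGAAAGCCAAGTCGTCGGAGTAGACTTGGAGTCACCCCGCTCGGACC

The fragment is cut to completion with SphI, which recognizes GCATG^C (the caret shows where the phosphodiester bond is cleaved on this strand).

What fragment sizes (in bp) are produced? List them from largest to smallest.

SphI sites (GCATGC) start at positions 157, 190, 208.
SphI cuts after base 5 of each site (before the last base), so after positions 161, 194, 212.
Linear molecule, 3 cuts → 4 fragments:
  1–161 → 161 bp
  162–194 → 33 bp
  195–212 → 18 bp
  213–273 → 61 bp
Sorted largest to smallest: 161, 61, 33, 18 bp.

161, 61, 33, 18 bp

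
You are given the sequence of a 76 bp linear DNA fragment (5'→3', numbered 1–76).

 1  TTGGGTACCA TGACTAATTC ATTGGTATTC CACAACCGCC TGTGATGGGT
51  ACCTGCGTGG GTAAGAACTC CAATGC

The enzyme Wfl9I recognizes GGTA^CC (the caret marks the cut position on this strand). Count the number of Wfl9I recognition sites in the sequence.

GGTACC occurs starting at positions 4, 48.
Wfl9I cuts at 2 sites.

2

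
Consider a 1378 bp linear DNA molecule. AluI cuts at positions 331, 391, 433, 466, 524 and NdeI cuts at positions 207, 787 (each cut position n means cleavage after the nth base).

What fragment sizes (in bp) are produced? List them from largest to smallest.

Combined cut positions (sorted): 207, 331, 391, 433, 466, 524, 787.
Linear molecule, 7 cuts → 8 fragments:
  207 − 0 = 207 bp
  331 − 207 = 124 bp
  391 − 331 = 60 bp
  433 − 391 = 42 bp
  466 − 433 = 33 bp
  524 − 466 = 58 bp
  787 − 524 = 263 bp
  1378 − 787 = 591 bp
Sorted largest to smallest: 591, 263, 207, 124, 60, 58, 42, 33 bp.

591, 263, 207, 124, 60, 58, 42, 33 bp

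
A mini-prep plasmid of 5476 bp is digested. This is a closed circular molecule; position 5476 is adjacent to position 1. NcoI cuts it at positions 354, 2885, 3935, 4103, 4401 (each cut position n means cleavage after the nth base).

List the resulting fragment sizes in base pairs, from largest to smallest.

2531, 1429, 1050, 298, 168 bp

Circular molecule, 5 cuts → 5 fragments:
  2885 − 354 = 2531 bp
  3935 − 2885 = 1050 bp
  4103 − 3935 = 168 bp
  4401 − 4103 = 298 bp
  wrap: 5476 − 4401 + 354 = 1429 bp
Sorted largest to smallest: 2531, 1429, 1050, 298, 168 bp.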